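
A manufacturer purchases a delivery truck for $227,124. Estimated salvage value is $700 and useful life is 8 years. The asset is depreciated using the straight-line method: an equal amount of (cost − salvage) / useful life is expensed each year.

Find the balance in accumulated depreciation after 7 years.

Depreciable base = $227,124 − $700 = $226,424.
Annual expense = $226,424 / 8 = $28,303.
End of year 1: book value $198,821.
End of year 2: book value $170,518.
End of year 3: book value $142,215.
End of year 4: book value $113,912.
End of year 5: book value $85,609.
End of year 6: book value $57,306.
End of year 7: book value $29,003.
Accumulated through year 7 = $227,124 − $29,003 = $198,121.

$198,121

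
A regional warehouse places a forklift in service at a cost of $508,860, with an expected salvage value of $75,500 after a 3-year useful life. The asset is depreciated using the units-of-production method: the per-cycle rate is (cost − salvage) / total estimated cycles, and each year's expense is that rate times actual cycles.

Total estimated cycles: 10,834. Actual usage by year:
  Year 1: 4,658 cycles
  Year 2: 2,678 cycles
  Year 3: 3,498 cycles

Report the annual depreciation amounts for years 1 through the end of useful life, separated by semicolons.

$186,320; $107,120; $139,920

Depreciable base = $508,860 − $75,500 = $433,360.
Rate = $433,360 / 10,834 cycles = $40 per cycle.
Year 1: 4,658 × $40 = $186,320. Book value $322,540.
Year 2: 2,678 × $40 = $107,120. Book value $215,420.
Year 3: 3,498 × $40 = $139,920. Book value $75,500.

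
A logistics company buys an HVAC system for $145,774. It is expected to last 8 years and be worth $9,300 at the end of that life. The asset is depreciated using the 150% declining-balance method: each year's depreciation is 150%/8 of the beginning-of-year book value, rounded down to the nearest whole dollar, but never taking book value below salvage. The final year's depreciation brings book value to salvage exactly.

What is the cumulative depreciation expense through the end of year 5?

$94,155

Depreciable base = $145,774 − $9,300 = $136,474.
Year 1: ⌊$145,774 × 150%/8⌋ = $27,332. Book value $118,442.
Year 2: ⌊$118,442 × 150%/8⌋ = $22,207. Book value $96,235.
Year 3: ⌊$96,235 × 150%/8⌋ = $18,044. Book value $78,191.
Year 4: ⌊$78,191 × 150%/8⌋ = $14,660. Book value $63,531.
Year 5: ⌊$63,531 × 150%/8⌋ = $11,912. Book value $51,619.
Accumulated through year 5 = $145,774 − $51,619 = $94,155.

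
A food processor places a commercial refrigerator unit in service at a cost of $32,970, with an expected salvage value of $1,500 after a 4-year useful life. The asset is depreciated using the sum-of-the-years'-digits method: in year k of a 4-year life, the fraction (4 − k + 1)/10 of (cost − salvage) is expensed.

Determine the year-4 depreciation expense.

Depreciable base = $32,970 − $1,500 = $31,470.
Sum of the years' digits = 4+3+2+1 = 10.
Year 1: $31,470 × 4/10 = $12,588. Book value $20,382.
Year 2: $31,470 × 3/10 = $9,441. Book value $10,941.
Year 3: $31,470 × 2/10 = $6,294. Book value $4,647.
Year 4: $31,470 × 1/10 = $3,147. Book value $1,500.

$3,147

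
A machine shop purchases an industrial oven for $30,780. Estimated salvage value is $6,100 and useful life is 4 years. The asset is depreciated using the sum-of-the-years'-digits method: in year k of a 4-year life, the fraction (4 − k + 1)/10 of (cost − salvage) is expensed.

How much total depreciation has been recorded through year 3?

$22,212

Depreciable base = $30,780 − $6,100 = $24,680.
Sum of the years' digits = 4+3+2+1 = 10.
Year 1: $24,680 × 4/10 = $9,872. Book value $20,908.
Year 2: $24,680 × 3/10 = $7,404. Book value $13,504.
Year 3: $24,680 × 2/10 = $4,936. Book value $8,568.
Accumulated through year 3 = $30,780 − $8,568 = $22,212.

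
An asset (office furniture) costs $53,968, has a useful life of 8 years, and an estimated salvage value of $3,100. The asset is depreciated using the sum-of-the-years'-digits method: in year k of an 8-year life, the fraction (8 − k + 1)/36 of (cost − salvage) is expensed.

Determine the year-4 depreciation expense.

Depreciable base = $53,968 − $3,100 = $50,868.
Sum of the years' digits = 8+7+6+5+4+3+2+1 = 36.
Year 1: $50,868 × 8/36 = $11,304. Book value $42,664.
Year 2: $50,868 × 7/36 = $9,891. Book value $32,773.
Year 3: $50,868 × 6/36 = $8,478. Book value $24,295.
Year 4: $50,868 × 5/36 = $7,065. Book value $17,230.

$7,065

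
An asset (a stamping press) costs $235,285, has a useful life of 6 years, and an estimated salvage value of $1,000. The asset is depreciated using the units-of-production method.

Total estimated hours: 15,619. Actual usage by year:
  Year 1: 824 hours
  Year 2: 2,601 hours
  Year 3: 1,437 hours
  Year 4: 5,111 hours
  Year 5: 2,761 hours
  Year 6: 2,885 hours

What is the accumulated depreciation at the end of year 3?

$72,930

Depreciable base = $235,285 − $1,000 = $234,285.
Rate = $234,285 / 15,619 hours = $15 per hour.
Year 1: 824 × $15 = $12,360. Book value $222,925.
Year 2: 2,601 × $15 = $39,015. Book value $183,910.
Year 3: 1,437 × $15 = $21,555. Book value $162,355.
Accumulated through year 3 = $235,285 − $162,355 = $72,930.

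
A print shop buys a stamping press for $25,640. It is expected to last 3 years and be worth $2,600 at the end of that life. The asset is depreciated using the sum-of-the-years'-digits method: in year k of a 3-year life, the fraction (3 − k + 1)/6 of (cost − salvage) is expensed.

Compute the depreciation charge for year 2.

Depreciable base = $25,640 − $2,600 = $23,040.
Sum of the years' digits = 3+2+1 = 6.
Year 1: $23,040 × 3/6 = $11,520. Book value $14,120.
Year 2: $23,040 × 2/6 = $7,680. Book value $6,440.

$7,680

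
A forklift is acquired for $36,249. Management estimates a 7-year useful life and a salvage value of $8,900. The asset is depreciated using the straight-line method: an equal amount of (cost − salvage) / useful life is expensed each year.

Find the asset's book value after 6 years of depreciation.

$12,807

Depreciable base = $36,249 − $8,900 = $27,349.
Annual expense = $27,349 / 7 = $3,907.
End of year 1: book value $32,342.
End of year 2: book value $28,435.
End of year 3: book value $24,528.
End of year 4: book value $20,621.
End of year 5: book value $16,714.
End of year 6: book value $12,807.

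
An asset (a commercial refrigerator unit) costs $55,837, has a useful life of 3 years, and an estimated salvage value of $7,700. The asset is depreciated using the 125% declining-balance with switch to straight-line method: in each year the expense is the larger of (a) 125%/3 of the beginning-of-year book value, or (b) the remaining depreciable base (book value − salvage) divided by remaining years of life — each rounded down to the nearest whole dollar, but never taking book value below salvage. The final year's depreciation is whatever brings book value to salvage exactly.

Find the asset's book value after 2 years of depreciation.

$19,001

Depreciable base = $55,837 − $7,700 = $48,137.
Year 1: DB = ⌊$55,837 × 125%/3⌋ = $23,265; SL = ⌊$48,137/3⌋ = $16,045 → take DB $23,265. Book value $32,572.
Year 2: DB = ⌊$32,572 × 125%/3⌋ = $13,571; SL = ⌊$24,872/2⌋ = $12,436 → take DB $13,571. Book value $19,001.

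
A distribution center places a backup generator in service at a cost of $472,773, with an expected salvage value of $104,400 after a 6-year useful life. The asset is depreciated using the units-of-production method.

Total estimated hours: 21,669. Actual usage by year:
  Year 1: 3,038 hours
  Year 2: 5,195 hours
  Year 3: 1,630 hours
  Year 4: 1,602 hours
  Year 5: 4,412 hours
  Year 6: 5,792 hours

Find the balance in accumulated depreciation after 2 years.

Depreciable base = $472,773 − $104,400 = $368,373.
Rate = $368,373 / 21,669 hours = $17 per hour.
Year 1: 3,038 × $17 = $51,646. Book value $421,127.
Year 2: 5,195 × $17 = $88,315. Book value $332,812.
Accumulated through year 2 = $472,773 − $332,812 = $139,961.

$139,961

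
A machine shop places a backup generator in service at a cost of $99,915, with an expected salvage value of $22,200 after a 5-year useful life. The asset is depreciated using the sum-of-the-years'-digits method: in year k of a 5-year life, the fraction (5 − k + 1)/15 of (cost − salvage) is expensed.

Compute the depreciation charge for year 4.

$10,362

Depreciable base = $99,915 − $22,200 = $77,715.
Sum of the years' digits = 5+4+3+2+1 = 15.
Year 1: $77,715 × 5/15 = $25,905. Book value $74,010.
Year 2: $77,715 × 4/15 = $20,724. Book value $53,286.
Year 3: $77,715 × 3/15 = $15,543. Book value $37,743.
Year 4: $77,715 × 2/15 = $10,362. Book value $27,381.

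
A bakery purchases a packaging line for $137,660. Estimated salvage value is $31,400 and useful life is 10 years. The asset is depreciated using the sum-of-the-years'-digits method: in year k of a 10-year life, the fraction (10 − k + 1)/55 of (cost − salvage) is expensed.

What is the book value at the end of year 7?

Depreciable base = $137,660 − $31,400 = $106,260.
Sum of the years' digits = 10+9+8+7+6+5+4+3+2+1 = 55.
Year 1: $106,260 × 10/55 = $19,320. Book value $118,340.
Year 2: $106,260 × 9/55 = $17,388. Book value $100,952.
Year 3: $106,260 × 8/55 = $15,456. Book value $85,496.
Year 4: $106,260 × 7/55 = $13,524. Book value $71,972.
Year 5: $106,260 × 6/55 = $11,592. Book value $60,380.
Year 6: $106,260 × 5/55 = $9,660. Book value $50,720.
Year 7: $106,260 × 4/55 = $7,728. Book value $42,992.

$42,992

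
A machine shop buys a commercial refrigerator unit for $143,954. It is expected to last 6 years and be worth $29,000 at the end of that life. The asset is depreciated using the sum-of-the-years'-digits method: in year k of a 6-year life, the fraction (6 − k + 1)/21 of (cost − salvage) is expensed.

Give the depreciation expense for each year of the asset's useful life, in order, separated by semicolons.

$32,844; $27,370; $21,896; $16,422; $10,948; $5,474

Depreciable base = $143,954 − $29,000 = $114,954.
Sum of the years' digits = 6+5+4+3+2+1 = 21.
Year 1: $114,954 × 6/21 = $32,844. Book value $111,110.
Year 2: $114,954 × 5/21 = $27,370. Book value $83,740.
Year 3: $114,954 × 4/21 = $21,896. Book value $61,844.
Year 4: $114,954 × 3/21 = $16,422. Book value $45,422.
Year 5: $114,954 × 2/21 = $10,948. Book value $34,474.
Year 6: $114,954 × 1/21 = $5,474. Book value $29,000.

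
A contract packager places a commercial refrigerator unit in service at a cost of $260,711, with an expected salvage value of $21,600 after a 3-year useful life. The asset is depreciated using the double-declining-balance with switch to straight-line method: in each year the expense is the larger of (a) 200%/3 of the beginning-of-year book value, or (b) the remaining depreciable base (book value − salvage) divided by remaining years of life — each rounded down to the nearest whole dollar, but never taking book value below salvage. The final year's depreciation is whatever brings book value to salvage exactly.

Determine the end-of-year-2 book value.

$28,968

Depreciable base = $260,711 − $21,600 = $239,111.
Year 1: DB = ⌊$260,711 × 200%/3⌋ = $173,807; SL = ⌊$239,111/3⌋ = $79,703 → take DB $173,807. Book value $86,904.
Year 2: DB = ⌊$86,904 × 200%/3⌋ = $57,936; SL = ⌊$65,304/2⌋ = $32,652 → take DB $57,936. Book value $28,968.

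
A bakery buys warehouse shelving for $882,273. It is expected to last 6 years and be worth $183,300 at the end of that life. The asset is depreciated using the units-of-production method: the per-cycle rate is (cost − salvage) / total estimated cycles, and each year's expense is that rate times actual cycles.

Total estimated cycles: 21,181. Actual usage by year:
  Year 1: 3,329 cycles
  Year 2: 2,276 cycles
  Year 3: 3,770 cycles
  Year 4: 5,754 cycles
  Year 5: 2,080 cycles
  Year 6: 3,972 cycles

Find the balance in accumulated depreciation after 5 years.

Depreciable base = $882,273 − $183,300 = $698,973.
Rate = $698,973 / 21,181 cycles = $33 per cycle.
Year 1: 3,329 × $33 = $109,857. Book value $772,416.
Year 2: 2,276 × $33 = $75,108. Book value $697,308.
Year 3: 3,770 × $33 = $124,410. Book value $572,898.
Year 4: 5,754 × $33 = $189,882. Book value $383,016.
Year 5: 2,080 × $33 = $68,640. Book value $314,376.
Accumulated through year 5 = $882,273 − $314,376 = $567,897.

$567,897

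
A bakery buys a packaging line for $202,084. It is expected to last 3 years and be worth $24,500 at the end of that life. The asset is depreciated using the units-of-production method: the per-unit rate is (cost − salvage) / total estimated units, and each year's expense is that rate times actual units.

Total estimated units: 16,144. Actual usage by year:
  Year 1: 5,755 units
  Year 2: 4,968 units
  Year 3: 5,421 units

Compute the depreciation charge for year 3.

Depreciable base = $202,084 − $24,500 = $177,584.
Rate = $177,584 / 16,144 units = $11 per unit.
Year 1: 5,755 × $11 = $63,305. Book value $138,779.
Year 2: 4,968 × $11 = $54,648. Book value $84,131.
Year 3: 5,421 × $11 = $59,631. Book value $24,500.

$59,631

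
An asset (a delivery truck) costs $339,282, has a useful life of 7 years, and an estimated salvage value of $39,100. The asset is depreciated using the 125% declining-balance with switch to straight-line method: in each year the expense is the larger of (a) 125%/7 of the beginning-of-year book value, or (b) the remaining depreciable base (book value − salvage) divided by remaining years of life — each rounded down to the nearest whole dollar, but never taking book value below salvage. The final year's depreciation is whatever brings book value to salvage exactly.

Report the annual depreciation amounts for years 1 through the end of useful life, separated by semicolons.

$60,586; $49,767; $40,880; $37,237; $37,237; $37,237; $37,238

Depreciable base = $339,282 − $39,100 = $300,182.
Year 1: DB = ⌊$339,282 × 125%/7⌋ = $60,586; SL = ⌊$300,182/7⌋ = $42,883 → take DB $60,586. Book value $278,696.
Year 2: DB = ⌊$278,696 × 125%/7⌋ = $49,767; SL = ⌊$239,596/6⌋ = $39,932 → take DB $49,767. Book value $228,929.
Year 3: DB = ⌊$228,929 × 125%/7⌋ = $40,880; SL = ⌊$189,829/5⌋ = $37,965 → take DB $40,880. Book value $188,049.
Year 4: DB = ⌊$188,049 × 125%/7⌋ = $33,580; SL = ⌊$148,949/4⌋ = $37,237 → take SL $37,237. Book value $150,812.
Year 5: DB = ⌊$150,812 × 125%/7⌋ = $26,930; SL = ⌊$111,712/3⌋ = $37,237 → take SL $37,237. Book value $113,575.
Year 6: DB = ⌊$113,575 × 125%/7⌋ = $20,281; SL = ⌊$74,475/2⌋ = $37,237 → take SL $37,237. Book value $76,338.
Year 7 (final): $76,338 − $39,100 = $37,238. Book value $39,100.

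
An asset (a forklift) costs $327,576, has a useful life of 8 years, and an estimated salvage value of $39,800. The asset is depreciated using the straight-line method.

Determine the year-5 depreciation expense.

$35,972

Depreciable base = $327,576 − $39,800 = $287,776.
Annual expense = $287,776 / 8 = $35,972.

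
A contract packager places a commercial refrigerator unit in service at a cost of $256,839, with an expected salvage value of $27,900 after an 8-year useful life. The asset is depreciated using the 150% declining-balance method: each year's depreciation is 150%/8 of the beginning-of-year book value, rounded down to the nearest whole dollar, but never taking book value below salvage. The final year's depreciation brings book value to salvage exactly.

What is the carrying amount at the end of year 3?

Depreciable base = $256,839 − $27,900 = $228,939.
Year 1: ⌊$256,839 × 150%/8⌋ = $48,157. Book value $208,682.
Year 2: ⌊$208,682 × 150%/8⌋ = $39,127. Book value $169,555.
Year 3: ⌊$169,555 × 150%/8⌋ = $31,791. Book value $137,764.

$137,764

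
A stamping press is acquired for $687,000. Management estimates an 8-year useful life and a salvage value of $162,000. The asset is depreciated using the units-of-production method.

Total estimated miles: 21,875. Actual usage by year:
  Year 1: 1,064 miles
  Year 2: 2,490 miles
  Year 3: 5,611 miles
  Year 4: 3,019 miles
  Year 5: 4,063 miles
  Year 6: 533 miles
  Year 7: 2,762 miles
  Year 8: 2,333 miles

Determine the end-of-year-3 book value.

$467,040

Depreciable base = $687,000 − $162,000 = $525,000.
Rate = $525,000 / 21,875 miles = $24 per mile.
Year 1: 1,064 × $24 = $25,536. Book value $661,464.
Year 2: 2,490 × $24 = $59,760. Book value $601,704.
Year 3: 5,611 × $24 = $134,664. Book value $467,040.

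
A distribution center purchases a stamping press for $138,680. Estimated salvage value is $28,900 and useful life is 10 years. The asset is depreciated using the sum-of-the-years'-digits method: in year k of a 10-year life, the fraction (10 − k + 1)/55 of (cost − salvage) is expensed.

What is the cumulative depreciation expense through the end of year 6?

Depreciable base = $138,680 − $28,900 = $109,780.
Sum of the years' digits = 10+9+8+7+6+5+4+3+2+1 = 55.
Year 1: $109,780 × 10/55 = $19,960. Book value $118,720.
Year 2: $109,780 × 9/55 = $17,964. Book value $100,756.
Year 3: $109,780 × 8/55 = $15,968. Book value $84,788.
Year 4: $109,780 × 7/55 = $13,972. Book value $70,816.
Year 5: $109,780 × 6/55 = $11,976. Book value $58,840.
Year 6: $109,780 × 5/55 = $9,980. Book value $48,860.
Accumulated through year 6 = $138,680 − $48,860 = $89,820.

$89,820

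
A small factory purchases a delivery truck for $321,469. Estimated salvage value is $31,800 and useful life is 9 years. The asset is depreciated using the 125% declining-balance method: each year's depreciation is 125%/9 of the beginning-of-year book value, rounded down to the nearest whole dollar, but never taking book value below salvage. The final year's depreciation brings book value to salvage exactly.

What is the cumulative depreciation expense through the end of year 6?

$190,400

Depreciable base = $321,469 − $31,800 = $289,669.
Year 1: ⌊$321,469 × 125%/9⌋ = $44,648. Book value $276,821.
Year 2: ⌊$276,821 × 125%/9⌋ = $38,447. Book value $238,374.
Year 3: ⌊$238,374 × 125%/9⌋ = $33,107. Book value $205,267.
Year 4: ⌊$205,267 × 125%/9⌋ = $28,509. Book value $176,758.
Year 5: ⌊$176,758 × 125%/9⌋ = $24,549. Book value $152,209.
Year 6: ⌊$152,209 × 125%/9⌋ = $21,140. Book value $131,069.
Accumulated through year 6 = $321,469 − $131,069 = $190,400.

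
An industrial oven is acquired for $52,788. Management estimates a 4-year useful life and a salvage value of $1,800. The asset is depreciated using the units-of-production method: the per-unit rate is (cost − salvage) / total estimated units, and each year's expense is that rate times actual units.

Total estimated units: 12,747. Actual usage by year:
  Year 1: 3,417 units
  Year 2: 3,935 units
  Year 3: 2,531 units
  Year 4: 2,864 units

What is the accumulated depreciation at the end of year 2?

Depreciable base = $52,788 − $1,800 = $50,988.
Rate = $50,988 / 12,747 units = $4 per unit.
Year 1: 3,417 × $4 = $13,668. Book value $39,120.
Year 2: 3,935 × $4 = $15,740. Book value $23,380.
Accumulated through year 2 = $52,788 − $23,380 = $29,408.

$29,408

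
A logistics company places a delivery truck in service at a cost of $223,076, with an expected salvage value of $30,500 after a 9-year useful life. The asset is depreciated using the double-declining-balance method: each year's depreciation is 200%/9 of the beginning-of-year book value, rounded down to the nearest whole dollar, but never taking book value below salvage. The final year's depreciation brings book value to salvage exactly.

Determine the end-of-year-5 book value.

$63,495

Depreciable base = $223,076 − $30,500 = $192,576.
Year 1: ⌊$223,076 × 200%/9⌋ = $49,572. Book value $173,504.
Year 2: ⌊$173,504 × 200%/9⌋ = $38,556. Book value $134,948.
Year 3: ⌊$134,948 × 200%/9⌋ = $29,988. Book value $104,960.
Year 4: ⌊$104,960 × 200%/9⌋ = $23,324. Book value $81,636.
Year 5: ⌊$81,636 × 200%/9⌋ = $18,141. Book value $63,495.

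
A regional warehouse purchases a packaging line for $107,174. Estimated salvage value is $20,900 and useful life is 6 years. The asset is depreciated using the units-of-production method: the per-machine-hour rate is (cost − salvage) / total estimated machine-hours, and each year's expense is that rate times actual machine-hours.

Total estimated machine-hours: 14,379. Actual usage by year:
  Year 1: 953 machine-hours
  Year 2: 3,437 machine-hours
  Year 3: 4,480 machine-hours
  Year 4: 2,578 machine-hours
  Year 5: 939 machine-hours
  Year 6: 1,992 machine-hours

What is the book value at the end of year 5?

$32,852

Depreciable base = $107,174 − $20,900 = $86,274.
Rate = $86,274 / 14,379 machine-hours = $6 per machine-hour.
Year 1: 953 × $6 = $5,718. Book value $101,456.
Year 2: 3,437 × $6 = $20,622. Book value $80,834.
Year 3: 4,480 × $6 = $26,880. Book value $53,954.
Year 4: 2,578 × $6 = $15,468. Book value $38,486.
Year 5: 939 × $6 = $5,634. Book value $32,852.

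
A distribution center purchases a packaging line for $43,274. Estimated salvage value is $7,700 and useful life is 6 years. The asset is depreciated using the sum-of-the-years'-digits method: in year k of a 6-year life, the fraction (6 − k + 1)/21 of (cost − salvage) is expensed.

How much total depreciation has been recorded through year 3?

Depreciable base = $43,274 − $7,700 = $35,574.
Sum of the years' digits = 6+5+4+3+2+1 = 21.
Year 1: $35,574 × 6/21 = $10,164. Book value $33,110.
Year 2: $35,574 × 5/21 = $8,470. Book value $24,640.
Year 3: $35,574 × 4/21 = $6,776. Book value $17,864.
Accumulated through year 3 = $43,274 − $17,864 = $25,410.

$25,410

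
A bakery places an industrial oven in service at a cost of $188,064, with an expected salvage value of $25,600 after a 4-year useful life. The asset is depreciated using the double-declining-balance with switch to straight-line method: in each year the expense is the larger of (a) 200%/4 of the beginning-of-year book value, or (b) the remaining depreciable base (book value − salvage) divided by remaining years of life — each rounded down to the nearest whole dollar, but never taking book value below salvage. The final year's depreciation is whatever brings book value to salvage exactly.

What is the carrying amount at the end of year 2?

Depreciable base = $188,064 − $25,600 = $162,464.
Year 1: DB = ⌊$188,064 × 200%/4⌋ = $94,032; SL = ⌊$162,464/4⌋ = $40,616 → take DB $94,032. Book value $94,032.
Year 2: DB = ⌊$94,032 × 200%/4⌋ = $47,016; SL = ⌊$68,432/3⌋ = $22,810 → take DB $47,016. Book value $47,016.

$47,016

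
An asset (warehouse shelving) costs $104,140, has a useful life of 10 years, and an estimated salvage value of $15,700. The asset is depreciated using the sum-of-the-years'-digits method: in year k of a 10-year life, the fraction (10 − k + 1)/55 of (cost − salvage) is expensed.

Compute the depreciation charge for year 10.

Depreciable base = $104,140 − $15,700 = $88,440.
Sum of the years' digits = 10+9+8+7+6+5+4+3+2+1 = 55.
Year 1: $88,440 × 10/55 = $16,080. Book value $88,060.
Year 2: $88,440 × 9/55 = $14,472. Book value $73,588.
Year 3: $88,440 × 8/55 = $12,864. Book value $60,724.
Year 4: $88,440 × 7/55 = $11,256. Book value $49,468.
Year 5: $88,440 × 6/55 = $9,648. Book value $39,820.
Year 6: $88,440 × 5/55 = $8,040. Book value $31,780.
Year 7: $88,440 × 4/55 = $6,432. Book value $25,348.
Year 8: $88,440 × 3/55 = $4,824. Book value $20,524.
Year 9: $88,440 × 2/55 = $3,216. Book value $17,308.
Year 10: $88,440 × 1/55 = $1,608. Book value $15,700.

$1,608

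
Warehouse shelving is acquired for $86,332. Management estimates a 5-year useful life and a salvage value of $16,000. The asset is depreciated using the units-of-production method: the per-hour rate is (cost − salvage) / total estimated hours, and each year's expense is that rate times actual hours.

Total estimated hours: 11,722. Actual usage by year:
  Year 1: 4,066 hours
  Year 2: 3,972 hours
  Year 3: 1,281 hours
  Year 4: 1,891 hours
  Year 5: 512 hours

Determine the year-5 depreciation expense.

$3,072

Depreciable base = $86,332 − $16,000 = $70,332.
Rate = $70,332 / 11,722 hours = $6 per hour.
Year 1: 4,066 × $6 = $24,396. Book value $61,936.
Year 2: 3,972 × $6 = $23,832. Book value $38,104.
Year 3: 1,281 × $6 = $7,686. Book value $30,418.
Year 4: 1,891 × $6 = $11,346. Book value $19,072.
Year 5: 512 × $6 = $3,072. Book value $16,000.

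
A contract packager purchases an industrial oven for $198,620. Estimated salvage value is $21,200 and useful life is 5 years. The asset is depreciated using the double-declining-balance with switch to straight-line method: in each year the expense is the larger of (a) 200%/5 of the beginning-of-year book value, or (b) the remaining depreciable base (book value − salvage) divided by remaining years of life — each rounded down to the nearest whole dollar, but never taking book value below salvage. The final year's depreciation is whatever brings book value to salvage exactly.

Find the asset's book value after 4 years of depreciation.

$25,742

Depreciable base = $198,620 − $21,200 = $177,420.
Year 1: DB = ⌊$198,620 × 200%/5⌋ = $79,448; SL = ⌊$177,420/5⌋ = $35,484 → take DB $79,448. Book value $119,172.
Year 2: DB = ⌊$119,172 × 200%/5⌋ = $47,668; SL = ⌊$97,972/4⌋ = $24,493 → take DB $47,668. Book value $71,504.
Year 3: DB = ⌊$71,504 × 200%/5⌋ = $28,601; SL = ⌊$50,304/3⌋ = $16,768 → take DB $28,601. Book value $42,903.
Year 4: DB = ⌊$42,903 × 200%/5⌋ = $17,161; SL = ⌊$21,703/2⌋ = $10,851 → take DB $17,161. Book value $25,742.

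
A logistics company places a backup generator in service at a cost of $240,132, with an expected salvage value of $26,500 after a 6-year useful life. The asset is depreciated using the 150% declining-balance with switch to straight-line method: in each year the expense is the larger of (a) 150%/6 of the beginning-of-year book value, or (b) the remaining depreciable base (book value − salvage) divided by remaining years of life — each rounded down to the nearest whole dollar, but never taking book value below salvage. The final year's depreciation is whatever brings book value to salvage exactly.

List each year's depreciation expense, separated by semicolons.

$60,033; $45,024; $33,768; $25,326; $24,740; $24,741

Depreciable base = $240,132 − $26,500 = $213,632.
Year 1: DB = ⌊$240,132 × 150%/6⌋ = $60,033; SL = ⌊$213,632/6⌋ = $35,605 → take DB $60,033. Book value $180,099.
Year 2: DB = ⌊$180,099 × 150%/6⌋ = $45,024; SL = ⌊$153,599/5⌋ = $30,719 → take DB $45,024. Book value $135,075.
Year 3: DB = ⌊$135,075 × 150%/6⌋ = $33,768; SL = ⌊$108,575/4⌋ = $27,143 → take DB $33,768. Book value $101,307.
Year 4: DB = ⌊$101,307 × 150%/6⌋ = $25,326; SL = ⌊$74,807/3⌋ = $24,935 → take DB $25,326. Book value $75,981.
Year 5: DB = ⌊$75,981 × 150%/6⌋ = $18,995; SL = ⌊$49,481/2⌋ = $24,740 → take SL $24,740. Book value $51,241.
Year 6 (final): $51,241 − $26,500 = $24,741. Book value $26,500.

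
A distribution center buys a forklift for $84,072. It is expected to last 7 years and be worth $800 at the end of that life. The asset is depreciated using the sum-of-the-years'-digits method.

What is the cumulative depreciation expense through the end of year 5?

Depreciable base = $84,072 − $800 = $83,272.
Sum of the years' digits = 7+6+5+4+3+2+1 = 28.
Year 1: $83,272 × 7/28 = $20,818. Book value $63,254.
Year 2: $83,272 × 6/28 = $17,844. Book value $45,410.
Year 3: $83,272 × 5/28 = $14,870. Book value $30,540.
Year 4: $83,272 × 4/28 = $11,896. Book value $18,644.
Year 5: $83,272 × 3/28 = $8,922. Book value $9,722.
Accumulated through year 5 = $84,072 − $9,722 = $74,350.

$74,350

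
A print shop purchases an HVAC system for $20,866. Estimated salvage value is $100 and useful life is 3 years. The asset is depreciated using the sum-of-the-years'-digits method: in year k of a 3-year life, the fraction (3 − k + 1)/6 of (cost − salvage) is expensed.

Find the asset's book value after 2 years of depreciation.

$3,561

Depreciable base = $20,866 − $100 = $20,766.
Sum of the years' digits = 3+2+1 = 6.
Year 1: $20,766 × 3/6 = $10,383. Book value $10,483.
Year 2: $20,766 × 2/6 = $6,922. Book value $3,561.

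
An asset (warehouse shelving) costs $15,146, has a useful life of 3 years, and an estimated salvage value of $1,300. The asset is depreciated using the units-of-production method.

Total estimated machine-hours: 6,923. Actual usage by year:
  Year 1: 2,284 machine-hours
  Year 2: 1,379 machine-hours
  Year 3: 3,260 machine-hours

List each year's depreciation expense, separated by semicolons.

$4,568; $2,758; $6,520

Depreciable base = $15,146 − $1,300 = $13,846.
Rate = $13,846 / 6,923 machine-hours = $2 per machine-hour.
Year 1: 2,284 × $2 = $4,568. Book value $10,578.
Year 2: 1,379 × $2 = $2,758. Book value $7,820.
Year 3: 3,260 × $2 = $6,520. Book value $1,300.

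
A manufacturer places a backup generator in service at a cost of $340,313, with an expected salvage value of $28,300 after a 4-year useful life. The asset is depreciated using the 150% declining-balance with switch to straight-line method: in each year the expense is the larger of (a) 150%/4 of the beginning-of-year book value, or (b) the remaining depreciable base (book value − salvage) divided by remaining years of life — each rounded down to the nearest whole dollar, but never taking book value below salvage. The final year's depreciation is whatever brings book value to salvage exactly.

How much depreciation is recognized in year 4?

$52,318

Depreciable base = $340,313 − $28,300 = $312,013.
Year 1: DB = ⌊$340,313 × 150%/4⌋ = $127,617; SL = ⌊$312,013/4⌋ = $78,003 → take DB $127,617. Book value $212,696.
Year 2: DB = ⌊$212,696 × 150%/4⌋ = $79,761; SL = ⌊$184,396/3⌋ = $61,465 → take DB $79,761. Book value $132,935.
Year 3: DB = ⌊$132,935 × 150%/4⌋ = $49,850; SL = ⌊$104,635/2⌋ = $52,317 → take SL $52,317. Book value $80,618.
Year 4 (final): $80,618 − $28,300 = $52,318. Book value $28,300.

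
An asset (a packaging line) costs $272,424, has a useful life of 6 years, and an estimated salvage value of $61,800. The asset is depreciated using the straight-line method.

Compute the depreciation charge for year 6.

$35,104

Depreciable base = $272,424 − $61,800 = $210,624.
Annual expense = $210,624 / 6 = $35,104.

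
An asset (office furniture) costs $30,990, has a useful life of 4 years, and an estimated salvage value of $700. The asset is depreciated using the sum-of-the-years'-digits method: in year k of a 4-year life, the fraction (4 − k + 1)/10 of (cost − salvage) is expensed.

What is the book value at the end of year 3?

Depreciable base = $30,990 − $700 = $30,290.
Sum of the years' digits = 4+3+2+1 = 10.
Year 1: $30,290 × 4/10 = $12,116. Book value $18,874.
Year 2: $30,290 × 3/10 = $9,087. Book value $9,787.
Year 3: $30,290 × 2/10 = $6,058. Book value $3,729.

$3,729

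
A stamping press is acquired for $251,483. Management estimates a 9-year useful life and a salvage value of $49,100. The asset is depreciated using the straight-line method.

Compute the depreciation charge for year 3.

Depreciable base = $251,483 − $49,100 = $202,383.
Annual expense = $202,383 / 9 = $22,487.

$22,487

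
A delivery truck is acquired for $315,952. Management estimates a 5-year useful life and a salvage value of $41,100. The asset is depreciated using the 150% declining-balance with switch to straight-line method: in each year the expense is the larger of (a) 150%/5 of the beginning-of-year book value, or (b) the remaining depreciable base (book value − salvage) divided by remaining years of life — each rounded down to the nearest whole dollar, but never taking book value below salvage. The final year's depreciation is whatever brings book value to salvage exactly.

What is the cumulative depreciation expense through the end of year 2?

Depreciable base = $315,952 − $41,100 = $274,852.
Year 1: DB = ⌊$315,952 × 150%/5⌋ = $94,785; SL = ⌊$274,852/5⌋ = $54,970 → take DB $94,785. Book value $221,167.
Year 2: DB = ⌊$221,167 × 150%/5⌋ = $66,350; SL = ⌊$180,067/4⌋ = $45,016 → take DB $66,350. Book value $154,817.
Accumulated through year 2 = $315,952 − $154,817 = $161,135.

$161,135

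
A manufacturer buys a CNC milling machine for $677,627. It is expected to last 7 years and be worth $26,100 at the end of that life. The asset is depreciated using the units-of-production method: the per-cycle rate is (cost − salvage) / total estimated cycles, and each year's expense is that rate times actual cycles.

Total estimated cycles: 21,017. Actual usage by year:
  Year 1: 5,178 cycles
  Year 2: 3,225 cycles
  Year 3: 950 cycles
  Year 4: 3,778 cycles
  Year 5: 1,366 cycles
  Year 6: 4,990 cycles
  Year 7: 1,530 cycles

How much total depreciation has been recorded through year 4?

Depreciable base = $677,627 − $26,100 = $651,527.
Rate = $651,527 / 21,017 cycles = $31 per cycle.
Year 1: 5,178 × $31 = $160,518. Book value $517,109.
Year 2: 3,225 × $31 = $99,975. Book value $417,134.
Year 3: 950 × $31 = $29,450. Book value $387,684.
Year 4: 3,778 × $31 = $117,118. Book value $270,566.
Accumulated through year 4 = $677,627 − $270,566 = $407,061.

$407,061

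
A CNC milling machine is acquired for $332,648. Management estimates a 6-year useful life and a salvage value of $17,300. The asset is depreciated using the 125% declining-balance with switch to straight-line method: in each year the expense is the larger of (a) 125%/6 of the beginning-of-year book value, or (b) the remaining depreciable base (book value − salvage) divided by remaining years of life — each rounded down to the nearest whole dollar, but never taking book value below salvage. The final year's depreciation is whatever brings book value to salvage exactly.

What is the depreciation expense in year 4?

$47,796

Depreciable base = $332,648 − $17,300 = $315,348.
Year 1: DB = ⌊$332,648 × 125%/6⌋ = $69,301; SL = ⌊$315,348/6⌋ = $52,558 → take DB $69,301. Book value $263,347.
Year 2: DB = ⌊$263,347 × 125%/6⌋ = $54,863; SL = ⌊$246,047/5⌋ = $49,209 → take DB $54,863. Book value $208,484.
Year 3: DB = ⌊$208,484 × 125%/6⌋ = $43,434; SL = ⌊$191,184/4⌋ = $47,796 → take SL $47,796. Book value $160,688.
Year 4: DB = ⌊$160,688 × 125%/6⌋ = $33,476; SL = ⌊$143,388/3⌋ = $47,796 → take SL $47,796. Book value $112,892.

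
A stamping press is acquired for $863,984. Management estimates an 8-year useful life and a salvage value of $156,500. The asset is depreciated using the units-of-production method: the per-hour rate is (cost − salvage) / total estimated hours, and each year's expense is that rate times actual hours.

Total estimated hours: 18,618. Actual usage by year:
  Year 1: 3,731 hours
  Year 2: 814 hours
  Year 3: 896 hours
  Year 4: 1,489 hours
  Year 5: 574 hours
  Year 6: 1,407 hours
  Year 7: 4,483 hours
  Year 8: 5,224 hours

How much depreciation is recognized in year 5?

$21,812

Depreciable base = $863,984 − $156,500 = $707,484.
Rate = $707,484 / 18,618 hours = $38 per hour.
Year 1: 3,731 × $38 = $141,778. Book value $722,206.
Year 2: 814 × $38 = $30,932. Book value $691,274.
Year 3: 896 × $38 = $34,048. Book value $657,226.
Year 4: 1,489 × $38 = $56,582. Book value $600,644.
Year 5: 574 × $38 = $21,812. Book value $578,832.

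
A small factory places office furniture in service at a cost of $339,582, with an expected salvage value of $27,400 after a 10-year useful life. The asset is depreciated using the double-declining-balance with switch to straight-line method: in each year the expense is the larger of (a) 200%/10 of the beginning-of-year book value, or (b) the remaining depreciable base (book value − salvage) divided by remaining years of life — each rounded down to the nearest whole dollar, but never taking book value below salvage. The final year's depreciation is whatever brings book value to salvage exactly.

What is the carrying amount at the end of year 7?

Depreciable base = $339,582 − $27,400 = $312,182.
Year 1: DB = ⌊$339,582 × 200%/10⌋ = $67,916; SL = ⌊$312,182/10⌋ = $31,218 → take DB $67,916. Book value $271,666.
Year 2: DB = ⌊$271,666 × 200%/10⌋ = $54,333; SL = ⌊$244,266/9⌋ = $27,140 → take DB $54,333. Book value $217,333.
Year 3: DB = ⌊$217,333 × 200%/10⌋ = $43,466; SL = ⌊$189,933/8⌋ = $23,741 → take DB $43,466. Book value $173,867.
Year 4: DB = ⌊$173,867 × 200%/10⌋ = $34,773; SL = ⌊$146,467/7⌋ = $20,923 → take DB $34,773. Book value $139,094.
Year 5: DB = ⌊$139,094 × 200%/10⌋ = $27,818; SL = ⌊$111,694/6⌋ = $18,615 → take DB $27,818. Book value $111,276.
Year 6: DB = ⌊$111,276 × 200%/10⌋ = $22,255; SL = ⌊$83,876/5⌋ = $16,775 → take DB $22,255. Book value $89,021.
Year 7: DB = ⌊$89,021 × 200%/10⌋ = $17,804; SL = ⌊$61,621/4⌋ = $15,405 → take DB $17,804. Book value $71,217.

$71,217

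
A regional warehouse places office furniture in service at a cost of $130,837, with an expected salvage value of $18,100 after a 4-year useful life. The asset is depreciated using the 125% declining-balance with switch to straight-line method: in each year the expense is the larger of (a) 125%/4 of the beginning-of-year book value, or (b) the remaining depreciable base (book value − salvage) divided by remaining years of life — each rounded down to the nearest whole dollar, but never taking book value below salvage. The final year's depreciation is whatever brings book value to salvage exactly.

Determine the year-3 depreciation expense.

Depreciable base = $130,837 − $18,100 = $112,737.
Year 1: DB = ⌊$130,837 × 125%/4⌋ = $40,886; SL = ⌊$112,737/4⌋ = $28,184 → take DB $40,886. Book value $89,951.
Year 2: DB = ⌊$89,951 × 125%/4⌋ = $28,109; SL = ⌊$71,851/3⌋ = $23,950 → take DB $28,109. Book value $61,842.
Year 3: DB = ⌊$61,842 × 125%/4⌋ = $19,325; SL = ⌊$43,742/2⌋ = $21,871 → take SL $21,871. Book value $39,971.

$21,871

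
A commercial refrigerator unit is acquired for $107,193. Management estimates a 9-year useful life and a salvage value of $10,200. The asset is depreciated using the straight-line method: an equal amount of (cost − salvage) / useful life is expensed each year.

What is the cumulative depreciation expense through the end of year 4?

$43,108

Depreciable base = $107,193 − $10,200 = $96,993.
Annual expense = $96,993 / 9 = $10,777.
End of year 1: book value $96,416.
End of year 2: book value $85,639.
End of year 3: book value $74,862.
End of year 4: book value $64,085.
Accumulated through year 4 = $107,193 − $64,085 = $43,108.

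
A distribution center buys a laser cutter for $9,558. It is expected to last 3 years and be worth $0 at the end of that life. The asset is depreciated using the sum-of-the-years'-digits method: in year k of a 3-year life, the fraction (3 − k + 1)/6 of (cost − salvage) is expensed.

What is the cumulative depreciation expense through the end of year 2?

Depreciable base = $9,558 − $0 = $9,558.
Sum of the years' digits = 3+2+1 = 6.
Year 1: $9,558 × 3/6 = $4,779. Book value $4,779.
Year 2: $9,558 × 2/6 = $3,186. Book value $1,593.
Accumulated through year 2 = $9,558 − $1,593 = $7,965.

$7,965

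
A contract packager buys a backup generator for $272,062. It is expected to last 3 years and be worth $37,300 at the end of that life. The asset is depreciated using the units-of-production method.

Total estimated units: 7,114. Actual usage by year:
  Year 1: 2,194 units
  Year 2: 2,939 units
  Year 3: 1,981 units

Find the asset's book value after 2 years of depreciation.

Depreciable base = $272,062 − $37,300 = $234,762.
Rate = $234,762 / 7,114 units = $33 per unit.
Year 1: 2,194 × $33 = $72,402. Book value $199,660.
Year 2: 2,939 × $33 = $96,987. Book value $102,673.

$102,673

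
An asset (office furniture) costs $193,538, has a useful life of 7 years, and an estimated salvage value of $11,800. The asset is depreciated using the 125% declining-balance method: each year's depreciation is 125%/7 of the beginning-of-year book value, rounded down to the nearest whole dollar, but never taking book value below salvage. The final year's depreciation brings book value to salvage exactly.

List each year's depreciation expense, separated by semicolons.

Depreciable base = $193,538 − $11,800 = $181,738.
Year 1: ⌊$193,538 × 125%/7⌋ = $34,560. Book value $158,978.
Year 2: ⌊$158,978 × 125%/7⌋ = $28,388. Book value $130,590.
Year 3: ⌊$130,590 × 125%/7⌋ = $23,319. Book value $107,271.
Year 4: ⌊$107,271 × 125%/7⌋ = $19,155. Book value $88,116.
Year 5: ⌊$88,116 × 125%/7⌋ = $15,735. Book value $72,381.
Year 6: ⌊$72,381 × 125%/7⌋ = $12,925. Book value $59,456.
Year 7 (final): $59,456 − $11,800 = $47,656. Book value $11,800.

$34,560; $28,388; $23,319; $19,155; $15,735; $12,925; $47,656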